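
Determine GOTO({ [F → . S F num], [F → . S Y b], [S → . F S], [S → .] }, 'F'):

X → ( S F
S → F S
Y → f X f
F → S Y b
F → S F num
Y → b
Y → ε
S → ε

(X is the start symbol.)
{ [F → . S F num], [F → . S Y b], [S → . F S], [S → .], [S → F . S] }

GOTO(I, 'F') = CLOSURE({ [A → αX.β] : [A → α.Xβ] ∈ I, X = 'F' })

Items with dot before 'F', with the dot advanced:
  [S → . F S] → [S → F . S]
Closure of the advanced items:
  [S → F . S] has the dot before S: add [S → . F S], [S → .]
  [S → . F S] has the dot before F: add [F → . S Y b], [F → . S F num]

GOTO = { [F → . S F num], [F → . S Y b], [S → . F S], [S → .], [S → F . S] }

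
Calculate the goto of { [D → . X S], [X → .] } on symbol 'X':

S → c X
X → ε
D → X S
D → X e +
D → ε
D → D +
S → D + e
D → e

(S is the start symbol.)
GOTO(I, 'X') = CLOSURE({ [A → αX.β] : [A → α.Xβ] ∈ I, X = 'X' })

Items with dot before 'X', with the dot advanced:
  [D → . X S] → [D → X . S]
Closure of the advanced items:
  [D → X . S] has the dot before S: add [S → . c X], [S → . D + e]
  [S → . D + e] has the dot before D: add [D → . X S], [D → . X e +], [D → .], [D → . D +], [D → . e]
  [D → . X S] has the dot before X: add [X → .]

GOTO = { [D → . D +], [D → . X S], [D → . X e +], [D → . e], [D → .], [D → X . S], [S → . D + e], [S → . c X], [X → .] }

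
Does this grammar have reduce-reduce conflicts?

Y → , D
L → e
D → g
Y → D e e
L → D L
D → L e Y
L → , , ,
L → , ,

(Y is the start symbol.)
Augment with Y' → Y and build the canonical LR(0) collection (I0 = CLOSURE({[Y' → . Y]}), then GOTO on every symbol after a dot until no new states appear). It has 19 states:
  I0: { [D → . L e Y], [D → . g], [L → . , , ,], [L → . , ,], [L → . D L], [L → . e], [Y → . , D], [Y → . D e e], [Y' → . Y] }  — shift
  I1: { [D → . L e Y], [D → . g], [L → , . , ,], [L → , . ,], [L → . , , ,], [L → . , ,], [L → . D L], [L → . e], [Y → , . D] }  — shift
  I2: { [D → . L e Y], [D → . g], [L → . , , ,], [L → . , ,], [L → . D L], [L → . e], [L → D . L], [Y → D . e e] }  — shift
  I3: { [D → L . e Y] }  — shift
  I4: { [Y' → Y .] }  — accept
  I5: { [L → e .] }  — reduce
  I6: { [D → g .] }  — reduce
  I7: { [D → . L e Y], [D → . g], [D → L e . Y], [L → . , , ,], [L → . , ,], [L → . D L], [L → . e], [Y → . , D], [Y → . D e e] }  — shift
  I8: { [D → L e Y .] }  — reduce
  I9: { [L → , . , ,], [L → , . ,] }  — shift
  I10: { [D → . L e Y], [D → . g], [L → . , , ,], [L → . , ,], [L → . D L], [L → . e], [L → D . L] }  — shift
  I11: { [D → L . e Y], [L → D L .] }  — shift, reduce
  I12: { [L → e .], [Y → D e . e] }  — shift, reduce
  I13: { [Y → D e e .] }  — reduce
  I14: { [L → , , . ,], [L → , , .] }  — shift, reduce
  I15: { [L → , , , .] }  — reduce
  I16: { [L → , , . ,], [L → , , .], [L → , . , ,], [L → , . ,] }  — shift, reduce
  I17: { [D → . L e Y], [D → . g], [L → . , , ,], [L → . , ,], [L → . D L], [L → . e], [L → D . L], [Y → , D .] }  — shift, reduce
  I18: { [L → , , , .], [L → , , . ,], [L → , , .] }  — shift, 2 reduces

I18 contains complete items [L → , , .], [L → , , , .] — reduce-reduce conflict.

Answer: Yes — I18: [L → , , .] vs [L → , , , .]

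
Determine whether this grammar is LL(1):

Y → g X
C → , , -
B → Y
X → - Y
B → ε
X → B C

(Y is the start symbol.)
Relevant sets:
  FIRST(Y) = { 'g' }
  FIRST(B) = { 'g', ε }
  FIRST(C) = { ',' }
  FOLLOW(B) = { ',' }

For B:
  PREDICT(B → Y) = { 'g' }
  PREDICT(B → ε) = { ',' }
For X:
  PREDICT(X → '-' Y) = { '-' }
  PREDICT(X → B C) = { ',', 'g' }
Y, C have a single production, so nothing to check there.

All predict sets are disjoint. The grammar IS LL(1).

Answer: Yes, the grammar is LL(1).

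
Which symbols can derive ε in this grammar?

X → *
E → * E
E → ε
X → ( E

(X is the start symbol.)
A non-terminal is nullable if it can derive ε (the empty string): either it has an ε-production, or it has a production whose right-hand side consists entirely of nullable non-terminals.

ε-productions: E → ε
So E is immediately nullable.
No further non-terminal can be added: every production for the remaining non-terminals contains a terminal or a non-nullable non-terminal.
Nullable = { 'E' }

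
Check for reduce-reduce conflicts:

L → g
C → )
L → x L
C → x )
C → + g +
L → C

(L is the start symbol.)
Yes — I7: [C → ) .] vs [C → x ) .]

Augment with L' → L and build the canonical LR(0) collection (I0 = CLOSURE({[L' → . L]}), then GOTO on every symbol after a dot until no new states appear). It has 11 states:
  I0: { [C → . )], [C → . + g +], [C → . x )], [L → . C], [L → . g], [L → . x L], [L' → . L] }  — shift
  I1: { [C → ) .] }  — reduce
  I2: { [C → + . g +] }  — shift
  I3: { [L → C .] }  — reduce
  I4: { [L' → L .] }  — accept
  I5: { [L → g .] }  — reduce
  I6: { [C → . )], [C → . + g +], [C → . x )], [C → x . )], [L → . C], [L → . g], [L → . x L], [L → x . L] }  — shift
  I7: { [C → ) .], [C → x ) .] }  — 2 reduces
  I8: { [L → x L .] }  — reduce
  I9: { [C → + g . +] }  — shift
  I10: { [C → + g + .] }  — reduce

I7 contains complete items [C → ) .], [C → x ) .] — reduce-reduce conflict.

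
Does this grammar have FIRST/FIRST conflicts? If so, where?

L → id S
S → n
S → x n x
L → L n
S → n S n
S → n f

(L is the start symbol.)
Yes. L → id S / L → L n on { 'id' }; S → n / S → n S n on { 'n' }; S → n / S → n f on { 'n' }; S → n S n / S → n f on { 'n' }

A FIRST/FIRST conflict occurs when two productions N → α and N → β for the same non-terminal have FIRST(α) ∩ FIRST(β) ≠ ∅ (with ε ∈ FIRST of a nullable right-hand side, so two nullable alternatives also conflict).

FIRST sets of the non-terminals at (or reachable through a nullable prefix from) the front of some alternative:
  FIRST(L) = { 'id' }

Productions for L:
  L → id S: FIRST = { 'id' }
  L → L n: FIRST = { 'id' }
Productions for S:
  S → n: FIRST = { 'n' }
  S → x n x: FIRST = { 'x' }
  S → n S n: FIRST = { 'n' }
  S → n f: FIRST = { 'n' }

Conflict for L: L → id S and L → L n
  Overlap: { 'id' }
Conflict for S: S → n and S → n S n
  Overlap: { 'n' }
Conflict for S: S → n and S → n f
  Overlap: { 'n' }
Conflict for S: S → n S n and S → n f
  Overlap: { 'n' }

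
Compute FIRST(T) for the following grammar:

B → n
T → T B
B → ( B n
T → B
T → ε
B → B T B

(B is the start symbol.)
FIRST sets of the other non-terminals involved (by the same procedure, iterated to a fixed point):
  FIRST(B) = { '(', 'n' }

From T → T B:
  - T is the symbol being defined: contributes nothing new
    T is nullable, so continue to the next symbol
  - B is a non-terminal: add FIRST(B) \ {ε} = { '(', 'n' }
    B is not nullable, so stop
From T → B:
  - B is a non-terminal: add FIRST(B) \ {ε} = { '(', 'n' }
    B is not nullable, so stop
From T → ε:
  - ε-production, so ε ∈ FIRST(T)

Collecting: FIRST(T) = { '(', 'n', ε }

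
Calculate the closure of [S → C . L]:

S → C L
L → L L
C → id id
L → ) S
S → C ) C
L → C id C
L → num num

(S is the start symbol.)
Start with: [S → C . L]
  [S → C . L] has the dot before L: add [L → . L L], [L → . ) S], [L → . C id C], [L → . num num]
  [L → . C id C] has the dot before C: add [C → . id id]
No further items can be added.

CLOSURE = { [C → . id id], [L → . ) S], [L → . C id C], [L → . L L], [L → . num num], [S → C . L] }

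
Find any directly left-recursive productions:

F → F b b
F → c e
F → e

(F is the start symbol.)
Yes, F is left-recursive

F → F b b: LEFT RECURSIVE (starts with F)
F → c e: starts with c
F → e: starts with e

The grammar has direct left recursion on: F.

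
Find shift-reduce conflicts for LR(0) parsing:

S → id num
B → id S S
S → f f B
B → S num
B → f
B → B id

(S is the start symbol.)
A shift-reduce conflict occurs when an LR(0) state has both:
  - a complete (reduce) item [A → α .] (dot at the end), and
  - a shift item [B → β . c γ] (dot before a terminal).

Augment with S' → S and build the canonical LR(0) collection (I0 = CLOSURE({[S' → . S]}), then GOTO on every symbol after a dot until no new states appear). It has 14 states:
  I0: { [S → . f f B], [S → . id num], [S' → . S] }  — shift
  I1: { [S' → S .] }  — accept
  I2: { [S → f . f B] }  — shift
  I3: { [S → id . num] }  — shift
  I4: { [S → id num .] }  — reduce
  I5: { [B → . B id], [B → . S num], [B → . f], [B → . id S S], [S → . f f B], [S → . id num], [S → f f . B] }  — shift
  I6: { [B → B . id], [S → f f B .] }  — shift, reduce
  I7: { [B → S . num] }  — shift
  I8: { [B → f .], [S → f . f B] }  — shift, reduce
  I9: { [B → id . S S], [S → . f f B], [S → . id num], [S → id . num] }  — shift
  I10: { [B → id S . S], [S → . f f B], [S → . id num] }  — shift
  I11: { [B → id S S .] }  — reduce
  I12: { [B → S num .] }  — reduce
  I13: { [B → B id .] }  — reduce

I6 contains reduce item [S → f f B .] and shift item [B → B . id] — shift-reduce conflict.
I8 contains reduce item [B → f .] and shift item [S → f . f B] — shift-reduce conflict.

Answer: Yes — I6: [S → f f B .] vs [B → B . id]; I8: [B → f .] vs [S → f . f B]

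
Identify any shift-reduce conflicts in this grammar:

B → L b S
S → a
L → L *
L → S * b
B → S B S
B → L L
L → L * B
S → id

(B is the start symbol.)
A shift-reduce conflict occurs when an LR(0) state has both:
  - a complete (reduce) item [A → α .] (dot at the end), and
  - a shift item [B → β . c γ] (dot before a terminal).

Augment with B' → B and build the canonical LR(0) collection (I0 = CLOSURE({[B' → . B]}), then GOTO on every symbol after a dot until no new states appear). It has 16 states:
  I0: { [B → . L L], [B → . L b S], [B → . S B S], [B' → . B], [L → . L * B], [L → . L *], [L → . S * b], [S → . a], [S → . id] }  — shift
  I1: { [B' → B .] }  — accept
  I2: { [B → L . L], [B → L . b S], [L → . L * B], [L → . L *], [L → . S * b], [L → L . * B], [L → L . *], [S → . a], [S → . id] }  — shift
  I3: { [B → . L L], [B → . L b S], [B → . S B S], [B → S . B S], [L → . L * B], [L → . L *], [L → . S * b], [L → S . * b], [S → . a], [S → . id] }  — shift
  I4: { [S → a .] }  — reduce
  I5: { [S → id .] }  — reduce
  I6: { [L → S * . b] }  — shift
  I7: { [B → S B . S], [S → . a], [S → . id] }  — shift
  I8: { [B → S B S .] }  — reduce
  I9: { [L → S * b .] }  — reduce
  I10: { [B → . L L], [B → . L b S], [B → . S B S], [L → . L * B], [L → . L *], [L → . S * b], [L → L * . B], [L → L * .], [S → . a], [S → . id] }  — shift, reduce
  I11: { [B → L L .], [L → L . * B], [L → L . *] }  — shift, reduce
  I12: { [L → S . * b] }  — shift
  I13: { [B → L b . S], [S → . a], [S → . id] }  — shift
  I14: { [B → L b S .] }  — reduce
  I15: { [L → L * B .] }  — reduce

I10 contains reduce item [L → L * .] and shift items [S → . a], [S → . id] — shift-reduce conflict.
I11 contains reduce item [B → L L .] and shift items [L → L . *], [L → L . * B] — shift-reduce conflict.

Answer: Yes — I10: [L → L * .] vs [S → . a]; I11: [B → L L .] vs [L → L . *]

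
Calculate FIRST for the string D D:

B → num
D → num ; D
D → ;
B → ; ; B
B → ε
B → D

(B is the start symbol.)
{ ';', 'num' }

FIRST sets of the non-terminals involved (from the grammar, by fixed-point iteration):
  FIRST(D) = { ';', 'num' }

To compute FIRST(D D), process the symbols left to right:
Symbol D is a non-terminal. Add FIRST(D) \ {ε} = { ';', 'num' }
D is not nullable (ε ∉ FIRST(D)), so stop here.
FIRST(D D) = { ';', 'num' }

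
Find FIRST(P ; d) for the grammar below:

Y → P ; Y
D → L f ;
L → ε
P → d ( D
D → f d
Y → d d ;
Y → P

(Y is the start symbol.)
{ 'd' }

FIRST sets of the non-terminals involved (from the grammar, by fixed-point iteration):
  FIRST(P) = { 'd' }

To compute FIRST(P ; d), process the symbols left to right:
Symbol P is a non-terminal. Add FIRST(P) \ {ε} = { 'd' }
P is not nullable (ε ∉ FIRST(P)), so stop here.
FIRST(P ; d) = { 'd' }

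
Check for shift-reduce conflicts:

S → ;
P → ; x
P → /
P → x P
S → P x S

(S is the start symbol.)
A shift-reduce conflict occurs when an LR(0) state has both:
  - a complete (reduce) item [A → α .] (dot at the end), and
  - a shift item [B → β . c γ] (dot before a terminal).

Augment with S' → S and build the canonical LR(0) collection (I0 = CLOSURE({[S' → . S]}), then GOTO on every symbol after a dot until no new states appear). It has 11 states:
  I0: { [P → . /], [P → . ; x], [P → . x P], [S → . ;], [S → . P x S], [S' → . S] }  — shift
  I1: { [P → / .] }  — reduce
  I2: { [P → ; . x], [S → ; .] }  — shift, reduce
  I3: { [S → P . x S] }  — shift
  I4: { [S' → S .] }  — accept
  I5: { [P → . /], [P → . ; x], [P → . x P], [P → x . P] }  — shift
  I6: { [P → ; . x] }  — shift
  I7: { [P → x P .] }  — reduce
  I8: { [P → ; x .] }  — reduce
  I9: { [P → . /], [P → . ; x], [P → . x P], [S → . ;], [S → . P x S], [S → P x . S] }  — shift
  I10: { [S → P x S .] }  — reduce

I2 contains reduce item [S → ; .] and shift item [P → ; . x] — shift-reduce conflict.

Answer: Yes — I2: [S → ; .] vs [P → ; . x]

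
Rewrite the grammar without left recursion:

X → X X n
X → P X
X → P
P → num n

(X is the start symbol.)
X is directly left-recursive. The standard transformation for
  A → A α₁ | ... | A α_m | β₁ | ... | β_n
is
  A  → β₁ A' | ... | β_n A'
  A' → α₁ A' | ... | α_m A' | ε

X → P X becomes X → P X X'
X → P becomes X → P X'
X → X X n becomes X' → X n X'
Add X' → ε

Productions for other non-terminals are unchanged:
  P → num n

Resulting grammar:
X → P X X'
X → P X'
X' → X n X'
X' → ε
P → num n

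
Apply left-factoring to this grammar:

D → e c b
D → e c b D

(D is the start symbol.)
Left-factoring transforms A → αβ₁ | αβ₂ into A → αA' and A' → β₁ | β₂
(α is the longest common prefix among the alternatives). Repeat until
no nonterminal has two alternatives with a common prefix.

Round 1: D has alternatives sharing prefix 'e c b'. Introduce D': D → e c b D'
  Add: D' → ε
  Add: D' → D

No remaining common prefixes — done.

Resulting grammar:
D → e c b D'
D' → ε
D' → D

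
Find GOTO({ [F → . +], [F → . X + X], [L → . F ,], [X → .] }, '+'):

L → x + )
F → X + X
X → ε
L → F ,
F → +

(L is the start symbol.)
GOTO(I, '+') = CLOSURE({ [A → αX.β] : [A → α.Xβ] ∈ I, X = '+' })

Items with dot before '+', with the dot advanced:
  [F → . +] → [F → + .]
Closure adds nothing (no advanced item has the dot before a non-terminal).

GOTO = { [F → + .] }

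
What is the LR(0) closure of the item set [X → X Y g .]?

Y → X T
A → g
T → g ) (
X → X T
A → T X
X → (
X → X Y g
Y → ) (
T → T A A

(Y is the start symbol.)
Start with: [X → X Y g .]
The dot is at the end, so nothing is added.

CLOSURE = { [X → X Y g .] }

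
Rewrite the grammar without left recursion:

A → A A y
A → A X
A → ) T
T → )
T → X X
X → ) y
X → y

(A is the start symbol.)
A is directly left-recursive. The standard transformation for
  A → A α₁ | ... | A α_m | β₁ | ... | β_n
is
  A  → β₁ A' | ... | β_n A'
  A' → α₁ A' | ... | α_m A' | ε

A → ) T becomes A → ) T A'
A → A A y becomes A' → A y A'
A → A X becomes A' → X A'
Add A' → ε

Productions for other non-terminals are unchanged:
  T → )
  T → X X
  X → ) y
  X → y

Resulting grammar:
A → ) T A'
A' → A y A'
A' → X A'
A' → ε
T → )
T → X X
X → ) y
X → y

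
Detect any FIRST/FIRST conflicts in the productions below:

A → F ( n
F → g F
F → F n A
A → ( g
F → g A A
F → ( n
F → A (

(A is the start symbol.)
Yes. A → F '(' n / A → '(' g on { '(' }; F → g F / F → F n A on { 'g' }; F → g F / F → g A A on { 'g' }; F → g F / F → A '(' on { 'g' }; F → F n A / F → g A A on { 'g' }; F → F n A / F → '(' n on { '(' }; F → F n A / F → A '(' on { '(', 'g' }; F → g A A / F → A '(' on { 'g' }; F → '(' n / F → A '(' on { '(' }

A FIRST/FIRST conflict occurs when two productions N → α and N → β for the same non-terminal have FIRST(α) ∩ FIRST(β) ≠ ∅ (with ε ∈ FIRST of a nullable right-hand side, so two nullable alternatives also conflict).

FIRST sets of the non-terminals at (or reachable through a nullable prefix from) the front of some alternative:
  FIRST(F) = { '(', 'g' }
  FIRST(A) = { '(', 'g' }

Productions for A:
  A → F ( n: FIRST = { '(', 'g' }
  A → ( g: FIRST = { '(' }
Productions for F:
  F → g F: FIRST = { 'g' }
  F → F n A: FIRST = { '(', 'g' }
  F → g A A: FIRST = { 'g' }
  F → ( n: FIRST = { '(' }
  F → A (: FIRST = { '(', 'g' }

Conflict for A: A → F ( n and A → ( g
  Overlap: { '(' }
Conflict for F: F → g F and F → F n A
  Overlap: { 'g' }
Conflict for F: F → g F and F → g A A
  Overlap: { 'g' }
Conflict for F: F → g F and F → A (
  Overlap: { 'g' }
Conflict for F: F → F n A and F → g A A
  Overlap: { 'g' }
Conflict for F: F → F n A and F → ( n
  Overlap: { '(' }
Conflict for F: F → F n A and F → A (
  Overlap: { '(', 'g' }
Conflict for F: F → g A A and F → A (
  Overlap: { 'g' }
Conflict for F: F → ( n and F → A (
  Overlap: { '(' }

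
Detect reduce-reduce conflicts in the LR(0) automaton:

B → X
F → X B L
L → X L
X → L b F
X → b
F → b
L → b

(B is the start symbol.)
Yes — I4: [L → b .] vs [X → b .]; I10: [F → b .] vs [L → b .]

Augment with B' → B and build the canonical LR(0) collection (I0 = CLOSURE({[B' → . B]}), then GOTO on every symbol after a dot until no new states appear). It has 13 states:
  I0: { [B → . X], [B' → . B], [L → . X L], [L → . b], [X → . L b F], [X → . b] }  — shift
  I1: { [B' → B .] }  — accept
  I2: { [X → L . b F] }  — shift
  I3: { [B → X .], [L → . X L], [L → . b], [L → X . L], [X → . L b F], [X → . b] }  — shift, reduce
  I4: { [L → b .], [X → b .] }  — 2 reduces
  I5: { [L → X L .], [X → L . b F] }  — shift, reduce
  I6: { [L → . X L], [L → . b], [L → X . L], [X → . L b F], [X → . b] }  — shift
  I7: { [F → . X B L], [F → . b], [L → . X L], [L → . b], [X → . L b F], [X → . b], [X → L b . F] }  — shift
  I8: { [X → L b F .] }  — reduce
  I9: { [B → . X], [F → X . B L], [L → . X L], [L → . b], [L → X . L], [X → . L b F], [X → . b] }  — shift
  I10: { [F → b .], [L → b .], [X → b .] }  — 3 reduces
  I11: { [F → X B . L], [L → . X L], [L → . b], [X → . L b F], [X → . b] }  — shift
  I12: { [F → X B L .], [X → L . b F] }  — shift, reduce

I4 contains complete items [L → b .], [X → b .] — reduce-reduce conflict.
I10 contains complete items [F → b .], [L → b .], [X → b .] — reduce-reduce conflict.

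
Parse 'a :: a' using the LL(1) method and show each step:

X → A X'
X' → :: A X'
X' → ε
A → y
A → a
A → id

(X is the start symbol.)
Stack is shown with the top on the left.

Stack      Input     Action
---------------------------
X $        a :: a $  output X → A X'
A X' $     a :: a $  output A → a
a X' $     a :: a $  match 'a'
X' $       :: a $    output X' → :: A X'
:: A X' $  :: a $    match '::'
A X' $     a $       output A → a
a X' $     a $       match 'a'
X' $       $         output X' → ε
$          $         accept

The string is accepted.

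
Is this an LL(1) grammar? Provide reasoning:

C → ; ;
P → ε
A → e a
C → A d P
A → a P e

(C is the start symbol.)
Yes, the grammar is LL(1).

A grammar is LL(1) if for each non-terminal N with multiple productions, the predict sets of those productions are pairwise disjoint, where PREDICT(N → α) = (FIRST(α) \ {ε}) ∪ (FOLLOW(N) if α ⇒* ε).

Relevant sets:
  FIRST(A) = { 'a', 'e' }

For C:
  PREDICT(C → ';' ';') = { ';' }
  PREDICT(C → A d P) = { 'a', 'e' }
For A:
  PREDICT(A → e a) = { 'e' }
  PREDICT(A → a P e) = { 'a' }
P has a single production, so nothing to check there.

All predict sets are disjoint. The grammar IS LL(1).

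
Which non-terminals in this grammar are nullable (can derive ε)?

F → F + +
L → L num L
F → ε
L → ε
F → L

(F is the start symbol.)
A non-terminal is nullable if it can derive ε (the empty string): either it has an ε-production, or it has a production whose right-hand side consists entirely of nullable non-terminals.

ε-productions: F → ε, L → ε
So F, L are immediately nullable.
Every non-terminal is now nullable.
Nullable = { 'F', 'L' }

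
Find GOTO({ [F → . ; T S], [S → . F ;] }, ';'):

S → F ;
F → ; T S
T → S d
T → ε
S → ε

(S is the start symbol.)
{ [F → . ; T S], [F → ; . T S], [S → . F ;], [S → .], [T → . S d], [T → .] }

GOTO(I, ';') = CLOSURE({ [A → αX.β] : [A → α.Xβ] ∈ I, X = ';' })

Items with dot before ';', with the dot advanced:
  [F → . ; T S] → [F → ; . T S]
Closure of the advanced items:
  [F → ; . T S] has the dot before T: add [T → . S d], [T → .]
  [T → . S d] has the dot before S: add [S → . F ;], [S → .]
  [S → . F ;] has the dot before F: add [F → . ; T S]

GOTO = { [F → . ; T S], [F → ; . T S], [S → . F ;], [S → .], [T → . S d], [T → .] }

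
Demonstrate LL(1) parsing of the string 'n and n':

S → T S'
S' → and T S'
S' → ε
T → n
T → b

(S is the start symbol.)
Stack is shown with the top on the left.

Stack       Input      Action
-----------------------------
S $         n and n $  output S → T S'
T S' $      n and n $  output T → n
n S' $      n and n $  match 'n'
S' $        and n $    output S' → and T S'
and T S' $  and n $    match 'and'
T S' $      n $        output T → n
n S' $      n $        match 'n'
S' $        $          output S' → ε
$           $          accept

The string is accepted.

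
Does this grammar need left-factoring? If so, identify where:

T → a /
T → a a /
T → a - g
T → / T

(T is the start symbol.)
Left-factoring is needed when two productions for the same non-terminal
share a common prefix on the right-hand side.

Productions for T:
  T → a /
  T → a a /
  T → a - g
  T → / T

Found common prefix 'a' in productions for T

Answer: Yes, T has productions with common prefix 'a'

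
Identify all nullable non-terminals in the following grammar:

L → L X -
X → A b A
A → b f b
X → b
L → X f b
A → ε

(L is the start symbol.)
A non-terminal is nullable if it can derive ε (the empty string): either it has an ε-production, or it has a production whose right-hand side consists entirely of nullable non-terminals.

ε-productions: A → ε
So A is immediately nullable.
No further non-terminal can be added: every production for the remaining non-terminals contains a terminal or a non-nullable non-terminal.
Nullable = { 'A' }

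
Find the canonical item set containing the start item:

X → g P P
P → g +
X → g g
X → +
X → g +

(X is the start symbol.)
First, augment the grammar with X' → X
I₀ = CLOSURE({ [X' → . X] }):
  [X' → . X] has the dot before X: add [X → . g P P], [X → . g g], [X → . +], [X → . g +]
No further items can be added.

I₀ = { [X → . +], [X → . g +], [X → . g P P], [X → . g g], [X' → . X] }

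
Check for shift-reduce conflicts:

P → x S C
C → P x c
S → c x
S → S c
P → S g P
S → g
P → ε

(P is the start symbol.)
Yes — I0: [P → .] vs [P → . x S C]; I6: [P → .] vs [P → . x S C]; I9: [S → S c .] vs [S → c . x]; I14: [P → .] vs [P → . x S C]

A shift-reduce conflict occurs when an LR(0) state has both:
  - a complete (reduce) item [A → α .] (dot at the end), and
  - a shift item [B → β . c γ] (dot before a terminal).

Augment with P' → P and build the canonical LR(0) collection (I0 = CLOSURE({[P' → . P]}), then GOTO on every symbol after a dot until no new states appear). It has 16 states:
  I0: { [P → . S g P], [P → . x S C], [P → .], [P' → . P], [S → . S c], [S → . c x], [S → . g] }  — shift, reduce
  I1: { [P' → P .] }  — accept
  I2: { [P → S . g P], [S → S . c] }  — shift
  I3: { [S → c . x] }  — shift
  I4: { [S → g .] }  — reduce
  I5: { [P → x . S C], [S → . S c], [S → . c x], [S → . g] }  — shift
  I6: { [C → . P x c], [P → . S g P], [P → . x S C], [P → .], [P → x S . C], [S → . S c], [S → . c x], [S → . g], [S → S . c] }  — shift, reduce
  I7: { [P → x S C .] }  — reduce
  I8: { [C → P . x c] }  — shift
  I9: { [S → S c .], [S → c . x] }  — shift, reduce
  I10: { [S → c x .] }  — reduce
  I11: { [C → P x . c] }  — shift
  I12: { [C → P x c .] }  — reduce
  I13: { [S → S c .] }  — reduce
  I14: { [P → . S g P], [P → . x S C], [P → .], [P → S g . P], [S → . S c], [S → . c x], [S → . g] }  — shift, reduce
  I15: { [P → S g P .] }  — reduce

I0 contains reduce item [P → .] and shift items [P → . x S C], [S → . c x], [S → . g] — shift-reduce conflict.
I6 contains reduce item [P → .] and shift items [P → . x S C], [S → S . c], [S → . c x], [S → . g] — shift-reduce conflict.
I9 contains reduce item [S → S c .] and shift item [S → c . x] — shift-reduce conflict.
I14 contains reduce item [P → .] and shift items [P → . x S C], [S → . c x], [S → . g] — shift-reduce conflict.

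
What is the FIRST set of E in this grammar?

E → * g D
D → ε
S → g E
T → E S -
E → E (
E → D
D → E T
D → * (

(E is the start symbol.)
{ '(', '*', 'g', ε }

To compute FIRST(E), examine every production with E on the left-hand side, reading each right-hand side left to right until a non-nullable symbol is reached.

FIRST sets of the other non-terminals involved (by the same procedure, iterated to a fixed point):
  FIRST(D) = { '(', '*', 'g', ε }

From E → * g D:
  - '*' is a terminal: add '*' and stop
From E → E (:
  - E is the symbol being defined: contributes nothing new
    E is nullable, so continue to the next symbol
  - '(' is a terminal: add '(' and stop
From E → D:
  - D is a non-terminal: add FIRST(D) \ {ε} = { '(', '*', 'g' }
    D is nullable and nothing follows, so the whole right-hand side can vanish: ε ∈ FIRST(E)

Collecting: FIRST(E) = { '(', '*', 'g', ε }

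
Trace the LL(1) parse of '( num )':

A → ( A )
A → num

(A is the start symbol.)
LL(1) parsing maintains a stack (initially the start symbol over $) and the input. At each step: if the stack top is a terminal, match it against the current input token; if it is a non-terminal N, replace it with the RHS of M[N, lookahead] (the unique production whose predict set contains the lookahead).

Stack is shown with the top on the left.

Stack    Input      Action
--------------------------
A $      ( num ) $  output A → ( A )
( A ) $  ( num ) $  match '('
A ) $    num ) $    output A → num
num ) $  num ) $    match 'num'
) $      ) $        match ')'
$        $          accept

The string is accepted.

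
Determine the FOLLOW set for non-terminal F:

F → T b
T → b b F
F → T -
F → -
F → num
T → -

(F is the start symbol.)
F is the start symbol, so $ ∈ FOLLOW(F).
In T → b b F: F is at the end, add FOLLOW(T)

The FOLLOW sets referred to above (computed the same way, to a fixed point):
  FOLLOW(T) = { '-', 'b' }

Taking the union: FOLLOW(F) = { $, '-', 'b' }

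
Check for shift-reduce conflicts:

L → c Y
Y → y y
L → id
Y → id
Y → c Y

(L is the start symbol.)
No shift-reduce conflicts

A shift-reduce conflict occurs when an LR(0) state has both:
  - a complete (reduce) item [A → α .] (dot at the end), and
  - a shift item [B → β . c γ] (dot before a terminal).

Augment with L' → L and build the canonical LR(0) collection (I0 = CLOSURE({[L' → . L]}), then GOTO on every symbol after a dot until no new states appear). It has 10 states:
  I0: { [L → . c Y], [L → . id], [L' → . L] }  — shift
  I1: { [L' → L .] }  — accept
  I2: { [L → c . Y], [Y → . c Y], [Y → . id], [Y → . y y] }  — shift
  I3: { [L → id .] }  — reduce
  I4: { [L → c Y .] }  — reduce
  I5: { [Y → . c Y], [Y → . id], [Y → . y y], [Y → c . Y] }  — shift
  I6: { [Y → id .] }  — reduce
  I7: { [Y → y . y] }  — shift
  I8: { [Y → y y .] }  — reduce
  I9: { [Y → c Y .] }  — reduce

No state contains both a complete item and a shift item.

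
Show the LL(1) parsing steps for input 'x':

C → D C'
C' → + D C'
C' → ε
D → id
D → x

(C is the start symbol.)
LL(1) parsing maintains a stack (initially the start symbol over $) and the input. At each step: if the stack top is a terminal, match it against the current input token; if it is a non-terminal N, replace it with the RHS of M[N, lookahead] (the unique production whose predict set contains the lookahead).

Stack is shown with the top on the left.

Stack   Input  Action
---------------------
C $     x $    output C → D C'
D C' $  x $    output D → x
x C' $  x $    match 'x'
C' $    $      output C' → ε
$       $      accept

The string is accepted.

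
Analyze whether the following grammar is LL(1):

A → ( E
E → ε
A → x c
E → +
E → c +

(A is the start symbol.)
Relevant sets:
  FOLLOW(E) = { $ }

For A:
  PREDICT(A → '(' E) = { '(' }
  PREDICT(A → x c) = { 'x' }
For E:
  PREDICT(E → ε) = { $ }
  PREDICT(E → '+') = { '+' }
  PREDICT(E → c '+') = { 'c' }

All predict sets are disjoint. The grammar IS LL(1).

Answer: Yes, the grammar is LL(1).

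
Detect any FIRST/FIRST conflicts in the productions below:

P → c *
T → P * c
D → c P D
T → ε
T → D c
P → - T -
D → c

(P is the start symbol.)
Yes. T → P '*' c / T → D c on { 'c' }; D → c P D / D → c on { 'c' }

A FIRST/FIRST conflict occurs when two productions N → α and N → β for the same non-terminal have FIRST(α) ∩ FIRST(β) ≠ ∅ (with ε ∈ FIRST of a nullable right-hand side, so two nullable alternatives also conflict).

FIRST sets of the non-terminals at (or reachable through a nullable prefix from) the front of some alternative:
  FIRST(P) = { '-', 'c' }
  FIRST(D) = { 'c' }

Productions for P:
  P → c *: FIRST = { 'c' }
  P → - T -: FIRST = { '-' }
Productions for T:
  T → P * c: FIRST = { '-', 'c' }
  T → ε: FIRST = { ε }
  T → D c: FIRST = { 'c' }
Productions for D:
  D → c P D: FIRST = { 'c' }
  D → c: FIRST = { 'c' }

Conflict for T: T → P * c and T → D c
  Overlap: { 'c' }
Conflict for D: D → c P D and D → c
  Overlap: { 'c' }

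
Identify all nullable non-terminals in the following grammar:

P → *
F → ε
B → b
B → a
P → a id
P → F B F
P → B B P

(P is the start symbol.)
A non-terminal is nullable if it can derive ε (the empty string): either it has an ε-production, or it has a production whose right-hand side consists entirely of nullable non-terminals.

ε-productions: F → ε
So F is immediately nullable.
No further non-terminal can be added: every production for the remaining non-terminals contains a terminal or a non-nullable non-terminal.
Nullable = { 'F' }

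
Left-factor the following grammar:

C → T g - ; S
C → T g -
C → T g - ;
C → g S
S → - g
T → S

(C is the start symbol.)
C → T g - C'
C' → ; C''
C'' → S
C'' → ε
C' → ε
C → g S
S → - g
T → S

Left-factoring transforms A → αβ₁ | αβ₂ into A → αA' and A' → β₁ | β₂
(α is the longest common prefix among the alternatives). Repeat until
no nonterminal has two alternatives with a common prefix.

Round 1: C has alternatives sharing prefix 'T g -'. Introduce C': C → T g - C'
  Add: C' → ; S
  Add: C' → ε
  Add: C' → ;

Round 2: C' has alternatives sharing prefix ';'. Introduce C'': C' → ; C''
  Add: C'' → S
  Add: C'' → ε

No remaining common prefixes — done.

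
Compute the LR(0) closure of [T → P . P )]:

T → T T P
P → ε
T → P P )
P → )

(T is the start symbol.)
To compute CLOSURE, for each item [A → α.Bβ] where B is a non-terminal, add [B → .γ] for all productions B → γ; repeat for the newly added items until nothing changes.

Start with: [T → P . P )]
  [T → P . P )] has the dot before P: add [P → .], [P → . )]
No further items can be added.

CLOSURE = { [P → . )], [P → .], [T → P . P )] }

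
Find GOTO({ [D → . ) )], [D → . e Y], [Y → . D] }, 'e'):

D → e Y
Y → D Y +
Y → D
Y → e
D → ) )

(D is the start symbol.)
{ [D → . ) )], [D → . e Y], [D → e . Y], [Y → . D Y +], [Y → . D], [Y → . e] }

GOTO(I, 'e') = CLOSURE({ [A → αX.β] : [A → α.Xβ] ∈ I, X = 'e' })

Items with dot before 'e', with the dot advanced:
  [D → . e Y] → [D → e . Y]
Closure of the advanced items:
  [D → e . Y] has the dot before Y: add [Y → . D Y +], [Y → . D], [Y → . e]
  [Y → . D Y +] has the dot before D: add [D → . e Y], [D → . ) )]

GOTO = { [D → . ) )], [D → . e Y], [D → e . Y], [Y → . D Y +], [Y → . D], [Y → . e] }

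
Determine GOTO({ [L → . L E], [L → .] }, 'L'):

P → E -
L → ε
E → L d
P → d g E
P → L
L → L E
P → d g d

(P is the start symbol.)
{ [E → . L d], [L → . L E], [L → .], [L → L . E] }

GOTO(I, 'L') = CLOSURE({ [A → αX.β] : [A → α.Xβ] ∈ I, X = 'L' })

Items with dot before 'L', with the dot advanced:
  [L → . L E] → [L → L . E]
Closure of the advanced items:
  [L → L . E] has the dot before E: add [E → . L d]
  [E → . L d] has the dot before L: add [L → .], [L → . L E]

GOTO = { [E → . L d], [L → . L E], [L → .], [L → L . E] }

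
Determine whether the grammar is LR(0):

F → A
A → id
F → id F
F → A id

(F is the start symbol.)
A grammar is LR(0) if no state in the canonical LR(0) collection has:
  - both a shift item (dot before a terminal) and a complete item (shift-reduce conflict), or
  - two or more complete items (reduce-reduce conflict; the accept item [F' → F .] counts as a complete item here).

Augment with F' → F and build the canonical LR(0) collection (I0 = CLOSURE({[F' → . F]}), then GOTO on every symbol after a dot until no new states appear). It has 6 states:
  I0: { [A → . id], [F → . A id], [F → . A], [F → . id F], [F' → . F] }  — shift
  I1: { [F → A . id], [F → A .] }  — shift, reduce
  I2: { [F' → F .] }  — accept
  I3: { [A → . id], [A → id .], [F → . A id], [F → . A], [F → . id F], [F → id . F] }  — shift, reduce
  I4: { [F → id F .] }  — reduce
  I5: { [F → A id .] }  — reduce

Conflict in state I1:
  Shift-reduce conflict between [F → A .] and [F → A . id]
So the grammar is NOT LR(0).

Answer: No. Shift-reduce conflict between [F → A .] and [F → A . id]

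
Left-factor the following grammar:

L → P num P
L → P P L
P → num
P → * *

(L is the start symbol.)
Left-factoring transforms A → αβ₁ | αβ₂ into A → αA' and A' → β₁ | β₂
(α is the longest common prefix among the alternatives). Repeat until
no nonterminal has two alternatives with a common prefix.

Round 1: L has alternatives sharing prefix 'P'. Introduce L': L → P L'
  Add: L' → num P
  Add: L' → P L

No remaining common prefixes — done.

Resulting grammar:
L → P L'
L' → num P
L' → P L
P → num
P → * *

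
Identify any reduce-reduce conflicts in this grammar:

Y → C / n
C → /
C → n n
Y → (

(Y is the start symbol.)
A reduce-reduce conflict occurs when an LR(0) state has two complete items [A → α .] and [B → β .] — both call for a reduction, and with no lookahead the parser cannot choose between them.

Augment with Y' → Y and build the canonical LR(0) collection (I0 = CLOSURE({[Y' → . Y]}), then GOTO on every symbol after a dot until no new states appear). It has 9 states:
  I0: { [C → . /], [C → . n n], [Y → . (], [Y → . C / n], [Y' → . Y] }  — shift
  I1: { [Y → ( .] }  — reduce
  I2: { [C → / .] }  — reduce
  I3: { [Y → C . / n] }  — shift
  I4: { [Y' → Y .] }  — accept
  I5: { [C → n . n] }  — shift
  I6: { [C → n n .] }  — reduce
  I7: { [Y → C / . n] }  — shift
  I8: { [Y → C / n .] }  — reduce

No state contains more than one complete item.

Answer: No reduce-reduce conflicts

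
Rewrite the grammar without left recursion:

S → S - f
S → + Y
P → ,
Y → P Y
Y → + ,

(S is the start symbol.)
S is directly left-recursive. The standard transformation for
  A → A α₁ | ... | A α_m | β₁ | ... | β_n
is
  A  → β₁ A' | ... | β_n A'
  A' → α₁ A' | ... | α_m A' | ε

S → + Y becomes S → + Y S'
S → S - f becomes S' → - f S'
Add S' → ε

Productions for other non-terminals are unchanged:
  P → ,
  Y → P Y
  Y → + ,

Resulting grammar:
S → + Y S'
S' → - f S'
S' → ε
P → ,
Y → P Y
Y → + ,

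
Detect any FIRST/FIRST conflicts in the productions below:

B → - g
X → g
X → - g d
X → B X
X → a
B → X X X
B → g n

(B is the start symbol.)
A FIRST/FIRST conflict occurs when two productions N → α and N → β for the same non-terminal have FIRST(α) ∩ FIRST(β) ≠ ∅ (with ε ∈ FIRST of a nullable right-hand side, so two nullable alternatives also conflict).

FIRST sets of the non-terminals at (or reachable through a nullable prefix from) the front of some alternative:
  FIRST(X) = { '-', 'a', 'g' }
  FIRST(B) = { '-', 'a', 'g' }

Productions for B:
  B → - g: FIRST = { '-' }
  B → X X X: FIRST = { '-', 'a', 'g' }
  B → g n: FIRST = { 'g' }
Productions for X:
  X → g: FIRST = { 'g' }
  X → - g d: FIRST = { '-' }
  X → B X: FIRST = { '-', 'a', 'g' }
  X → a: FIRST = { 'a' }

Conflict for B: B → - g and B → X X X
  Overlap: { '-' }
Conflict for B: B → X X X and B → g n
  Overlap: { 'g' }
Conflict for X: X → g and X → B X
  Overlap: { 'g' }
Conflict for X: X → - g d and X → B X
  Overlap: { '-' }
Conflict for X: X → B X and X → a
  Overlap: { 'a' }

Answer: Yes. B → '-' g / B → X X X on { '-' }; B → X X X / B → g n on { 'g' }; X → g / X → B X on { 'g' }; X → '-' g d / X → B X on { '-' }; X → B X / X → a on { 'a' }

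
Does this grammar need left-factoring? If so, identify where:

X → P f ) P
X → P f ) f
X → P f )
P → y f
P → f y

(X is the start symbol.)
Left-factoring is needed when two productions for the same non-terminal
share a common prefix on the right-hand side.

Productions for X:
  X → P f ) P
  X → P f ) f
  X → P f )
Productions for P:
  P → y f
  P → f y

Found common prefix 'P f )' in productions for X

Answer: Yes, X has productions with common prefix 'P f )'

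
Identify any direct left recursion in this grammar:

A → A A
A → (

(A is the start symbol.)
A → A A: LEFT RECURSIVE (starts with A)
A → (: starts with '('

The grammar has direct left recursion on: A.

Answer: Yes, A is left-recursive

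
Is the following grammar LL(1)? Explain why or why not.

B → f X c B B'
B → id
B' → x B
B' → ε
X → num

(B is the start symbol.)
A grammar is LL(1) if for each non-terminal N with multiple productions, the predict sets of those productions are pairwise disjoint, where PREDICT(N → α) = (FIRST(α) \ {ε}) ∪ (FOLLOW(N) if α ⇒* ε).

Relevant sets:
  FOLLOW(B') = { $, 'x' }

For B:
  PREDICT(B → f X c B B') = { 'f' }
  PREDICT(B → id) = { 'id' }
For B':
  PREDICT(B' → x B) = { 'x' }
  PREDICT(B' → ε) = { $, 'x' }
X has a single production, so nothing to check there.

Conflict found: Predict set conflict for B': { 'x' }
The grammar is NOT LL(1).

Answer: No. Predict set conflict for B': { 'x' }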